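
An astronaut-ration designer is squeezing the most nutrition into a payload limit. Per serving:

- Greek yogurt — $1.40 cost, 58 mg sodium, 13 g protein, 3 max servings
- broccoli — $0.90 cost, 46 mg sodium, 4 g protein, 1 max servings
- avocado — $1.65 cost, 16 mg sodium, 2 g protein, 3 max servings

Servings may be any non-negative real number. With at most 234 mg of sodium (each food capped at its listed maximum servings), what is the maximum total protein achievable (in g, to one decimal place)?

Protein per mg sodium: Greek yogurt 0.2241, avocado 0.125, broccoli 0.08696.
Take 3 servings of Greek yogurt: uses 174 mg sodium, +39.0 g protein (running total 39.0 g).
Take 3 servings of avocado: uses 48 mg sodium, +6.0 g protein (running total 45.0 g).
Take 0.2609 servings of broccoli: uses 12 mg sodium, +1.0 g protein (running total 46.0 g).
Greedy by best ratio exhausts the sodium allowance optimally: 46.0 g.

46.0 g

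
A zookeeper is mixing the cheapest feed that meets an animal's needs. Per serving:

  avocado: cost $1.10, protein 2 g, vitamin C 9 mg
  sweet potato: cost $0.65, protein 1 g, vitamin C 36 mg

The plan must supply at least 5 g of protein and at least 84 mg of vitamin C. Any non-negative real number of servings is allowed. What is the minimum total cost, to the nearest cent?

$2.95

Check every corner: each single food scaled to meet both minima, and each pair solved so both constraints bind.
avocado only: max(5/2, 84/9) = 9.333 servings → $10.27.
sweet potato only: max(5/1, 84/36) = 5 servings → $3.25.
avocado + sweet potato with both tight: 1.524 servings and 1.952 servings → $2.95.
The minimum over all feasible corners is $2.95.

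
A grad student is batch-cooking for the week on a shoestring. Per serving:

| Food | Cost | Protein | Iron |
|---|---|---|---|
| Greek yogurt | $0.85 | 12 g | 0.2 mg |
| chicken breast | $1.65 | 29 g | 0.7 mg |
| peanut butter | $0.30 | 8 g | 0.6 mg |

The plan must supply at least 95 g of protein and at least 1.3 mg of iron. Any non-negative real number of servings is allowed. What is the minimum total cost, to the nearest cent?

Greek yogurt only: max(95/12, 1.3/0.2) = 7.917 servings → $6.73.
chicken breast only: max(95/29, 1.3/0.7) = 3.276 servings → $5.41.
peanut butter only: max(95/8, 1.3/0.6) = 11.88 servings → $3.56.
Greek yogurt + chicken breast: the both-tight solution has a negative serving — not a feasible corner.
Greek yogurt + peanut butter with both targets exact would need a negative amount; discard.
chicken breast + peanut butter: intersection lies outside the first quadrant.
The minimum over all feasible corners is $3.56.

$3.56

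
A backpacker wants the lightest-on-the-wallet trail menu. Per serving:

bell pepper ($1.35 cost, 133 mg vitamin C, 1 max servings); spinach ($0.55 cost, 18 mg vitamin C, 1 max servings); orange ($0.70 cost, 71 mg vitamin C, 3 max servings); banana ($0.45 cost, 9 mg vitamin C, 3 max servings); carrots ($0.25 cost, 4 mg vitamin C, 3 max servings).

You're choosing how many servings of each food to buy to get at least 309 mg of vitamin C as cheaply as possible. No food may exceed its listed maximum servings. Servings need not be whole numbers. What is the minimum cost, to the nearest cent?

Cost per mg of vitamin C: orange $0.0099, bell pepper $0.0102, spinach $0.0306, banana $0.0500, carrots $0.0625.
Take 3 servings of orange: +213.0 mg vitamin C for $2.10 (total $2.10, still need 96.0 mg).
Take 0.7218 servings of bell pepper: +96.0 mg vitamin C for $0.97 (total $3.07, still need 0.0 mg).
Greedy by cheapest-per-mg is optimal for a single linear constraint, so the minimum cost is $3.07.

$3.07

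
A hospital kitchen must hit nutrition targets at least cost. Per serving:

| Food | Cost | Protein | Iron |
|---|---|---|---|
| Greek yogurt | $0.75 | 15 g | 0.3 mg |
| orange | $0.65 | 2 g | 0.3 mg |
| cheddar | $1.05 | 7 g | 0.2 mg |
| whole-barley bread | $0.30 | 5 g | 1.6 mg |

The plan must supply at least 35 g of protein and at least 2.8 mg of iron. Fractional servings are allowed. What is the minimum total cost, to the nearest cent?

Check every corner: each single food scaled to meet both minima, and each pair solved so both constraints bind.
Greek yogurt only: max(35/15, 2.8/0.3) = 9.333 servings → $7.00.
orange only: max(35/2, 2.8/0.3) = 17.5 servings → $11.38.
cheddar only: max(35/7, 2.8/0.2) = 14 servings → $14.70.
whole-barley bread only: max(35/5, 2.8/1.6) = 7 servings → $2.10.
Greek yogurt + orange with both tight: 1.256 servings and 8.077 servings → $6.19.
Greek yogurt + cheddar: intersection lies outside the first quadrant.
Greek yogurt + whole-barley bread with both tight: 1.867 servings and 1.4 servings → $1.82.
orange + cheddar with both tight: 7.412 servings and 2.882 servings → $7.84.
orange + whole-barley bread: the both-tight solution has a negative serving — not a feasible corner.
cheddar + whole-barley bread with both tight: 4.118 servings and 1.235 servings → $4.69.
The minimum over all feasible corners is $1.82.

$1.82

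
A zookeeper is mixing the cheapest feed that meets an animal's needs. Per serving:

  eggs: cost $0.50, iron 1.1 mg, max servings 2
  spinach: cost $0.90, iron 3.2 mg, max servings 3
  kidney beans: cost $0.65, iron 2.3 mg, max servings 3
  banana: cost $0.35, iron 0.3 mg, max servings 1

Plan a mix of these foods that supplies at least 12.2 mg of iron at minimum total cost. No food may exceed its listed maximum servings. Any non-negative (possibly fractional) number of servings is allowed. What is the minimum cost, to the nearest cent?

$3.43

Cost per mg of iron: spinach $0.2812, kidney beans $0.2826, eggs $0.4545, banana $1.1667.
Take 3 servings of spinach: +9.6 mg iron for $2.70 (total $2.70, still need 2.6 mg).
Take 1.13 servings of kidney beans: +2.6 mg iron for $0.73 (total $3.43, still need 0.0 mg).
Filling from the cheapest source first is optimal under one linear minimum: $3.43.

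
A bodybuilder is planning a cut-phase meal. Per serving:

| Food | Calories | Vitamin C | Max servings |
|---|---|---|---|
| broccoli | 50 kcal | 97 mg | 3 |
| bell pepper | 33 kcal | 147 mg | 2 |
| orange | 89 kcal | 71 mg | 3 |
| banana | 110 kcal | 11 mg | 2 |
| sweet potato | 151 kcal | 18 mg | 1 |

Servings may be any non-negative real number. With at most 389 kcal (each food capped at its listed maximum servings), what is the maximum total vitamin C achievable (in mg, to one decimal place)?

723.0 mg

Vitamin C per kcal: bell pepper 4.455, broccoli 1.94, orange 0.7978, sweet potato 0.1192, banana 0.1.
Take 2 servings of bell pepper: uses 66 kcal, +294.0 mg vitamin C (running total 294.0 mg).
Take 3 servings of broccoli: uses 150 kcal, +291.0 mg vitamin C (running total 585.0 mg).
Take 1.944 servings of orange: uses 173 kcal, +138.0 mg vitamin C (running total 723.0 mg).
Greedy by best ratio exhausts the calories allowance optimally: 723.0 mg.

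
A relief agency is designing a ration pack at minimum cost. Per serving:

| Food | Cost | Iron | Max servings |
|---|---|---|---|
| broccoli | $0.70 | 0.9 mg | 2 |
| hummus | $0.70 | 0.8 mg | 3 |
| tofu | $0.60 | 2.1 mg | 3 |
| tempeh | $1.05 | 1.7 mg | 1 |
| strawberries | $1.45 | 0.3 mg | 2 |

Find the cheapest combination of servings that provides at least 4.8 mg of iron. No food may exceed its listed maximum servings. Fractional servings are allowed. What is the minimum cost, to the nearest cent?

Cost per mg of iron: tofu $0.2857, tempeh $0.6176, broccoli $0.7778, hummus $0.8750, strawberries $4.8333.
Take 2.286 servings of tofu: +4.8 mg iron for $1.37 (total $1.37, still need 0.0 mg).
Greedy by cheapest-per-mg is optimal for a single linear constraint, so the minimum cost is $1.37.

$1.37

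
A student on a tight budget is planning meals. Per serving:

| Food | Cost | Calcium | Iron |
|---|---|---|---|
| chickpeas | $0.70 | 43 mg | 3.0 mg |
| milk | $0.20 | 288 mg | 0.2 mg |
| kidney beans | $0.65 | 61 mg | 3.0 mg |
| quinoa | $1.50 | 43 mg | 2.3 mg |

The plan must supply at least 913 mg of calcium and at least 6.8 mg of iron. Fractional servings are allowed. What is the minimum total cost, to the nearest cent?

$1.90

Compare the cost at each extreme point of the feasible region.
chickpeas only: max(913/43, 6.8/3.0) = 21.23 servings → $14.86.
milk only: max(913/288, 6.8/0.2) = 34 servings → $6.80.
kidney beans only: max(913/61, 6.8/3.0) = 14.97 servings → $9.73.
quinoa only: max(913/43, 6.8/2.3) = 21.23 servings → $31.85.
chickpeas + milk with both tight: 2.076 servings and 2.86 servings → $2.03.
chickpeas + kidney beans: intersection lies outside the first quadrant.
chickpeas + quinoa: intersection lies outside the first quadrant.
milk + kidney beans with both tight: 2.729 servings and 2.085 servings → $1.90.
milk + quinoa with both tight: 2.765 servings and 2.716 servings → $4.63.
kidney beans + quinoa: intersection lies outside the first quadrant.
So the least-cost plan costs $1.90.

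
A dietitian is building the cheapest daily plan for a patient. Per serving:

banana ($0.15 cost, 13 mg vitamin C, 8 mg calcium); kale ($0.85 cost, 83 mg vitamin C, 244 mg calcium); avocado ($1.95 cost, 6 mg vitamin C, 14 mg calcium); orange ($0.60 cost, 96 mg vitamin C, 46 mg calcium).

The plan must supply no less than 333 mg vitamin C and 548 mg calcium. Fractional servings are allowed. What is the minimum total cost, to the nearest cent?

$2.71

Check every corner: each single food scaled to meet both minima, and each pair solved so both constraints bind.
banana only: max(333/13, 548/8) = 68.5 servings → $10.28.
kale only: max(333/83, 548/244) = 4.012 servings → $3.41.
avocado only: max(333/6, 548/14) = 55.5 servings → $108.22.
orange only: max(333/96, 548/46) = 11.91 servings → $7.15.
banana + kale with both tight: 14.26 servings and 1.778 servings → $3.65.
banana + avocado with both tight: 10.25 servings and 33.28 servings → $66.44.
banana + orange: intersection lies outside the first quadrant.
kale + avocado: intersection lies outside the first quadrant.
kale + orange with both tight: 1.902 servings and 1.824 servings → $2.71.
avocado + orange with both tight: 34.92 servings and 1.287 servings → $68.86.
So the least-cost plan costs $2.71.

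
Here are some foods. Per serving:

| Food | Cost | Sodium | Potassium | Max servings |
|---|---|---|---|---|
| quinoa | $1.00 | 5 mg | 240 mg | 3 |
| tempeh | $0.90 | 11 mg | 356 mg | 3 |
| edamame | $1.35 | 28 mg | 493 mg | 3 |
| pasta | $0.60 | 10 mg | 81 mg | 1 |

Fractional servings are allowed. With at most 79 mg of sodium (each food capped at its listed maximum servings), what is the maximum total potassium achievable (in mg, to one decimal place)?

Potassium per mg sodium: quinoa 48, tempeh 32.36, edamame 17.61, pasta 8.1.
Take 3 servings of quinoa: uses 15 mg sodium, +720.0 mg potassium (running total 720.0 mg).
Take 3 servings of tempeh: uses 33 mg sodium, +1068.0 mg potassium (running total 1788.0 mg).
Take 1.107 servings of edamame: uses 31 mg sodium, +545.8 mg potassium (running total 2333.8 mg).
Greedy by best ratio exhausts the sodium allowance optimally: 2333.8 mg.

2333.8 mg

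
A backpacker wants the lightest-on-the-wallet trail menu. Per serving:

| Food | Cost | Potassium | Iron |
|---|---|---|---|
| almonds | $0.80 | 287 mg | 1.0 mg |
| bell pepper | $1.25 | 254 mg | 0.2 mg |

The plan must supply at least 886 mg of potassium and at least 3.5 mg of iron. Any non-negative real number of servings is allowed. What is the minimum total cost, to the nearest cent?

A basic optimal solution has at most two foods positive. Try each food alone and each pair with both targets met exactly.
almonds only: max(886/287, 3.5/1.0) = 3.5 servings → $2.80.
bell pepper only: max(886/254, 3.5/0.2) = 17.5 servings → $21.88.
almonds + bell pepper with both targets exact would need a negative amount; discard.
So the least-cost plan costs $2.80.

$2.80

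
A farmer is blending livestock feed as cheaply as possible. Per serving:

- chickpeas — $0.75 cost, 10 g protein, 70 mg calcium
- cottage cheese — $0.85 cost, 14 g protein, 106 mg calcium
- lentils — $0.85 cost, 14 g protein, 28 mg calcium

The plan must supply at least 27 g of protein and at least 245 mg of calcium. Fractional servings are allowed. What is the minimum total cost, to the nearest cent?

For a min-cost LP with two ≥-constraints, a basic feasible solution has at most two positive variables.
chickpeas only: max(27/10, 245/70) = 3.5 servings → $2.62.
cottage cheese only: max(27/14, 245/106) = 2.311 servings → $1.96.
lentils only: max(27/14, 245/28) = 8.75 servings → $7.44.
chickpeas + cottage cheese: the both-tight solution has a negative serving — not a feasible corner.
chickpeas + lentils: the both-tight solution has a negative serving — not a feasible corner.
cottage cheese + lentils: the both-tight solution has a negative serving — not a feasible corner.
The minimum over all feasible corners is $1.96.

$1.96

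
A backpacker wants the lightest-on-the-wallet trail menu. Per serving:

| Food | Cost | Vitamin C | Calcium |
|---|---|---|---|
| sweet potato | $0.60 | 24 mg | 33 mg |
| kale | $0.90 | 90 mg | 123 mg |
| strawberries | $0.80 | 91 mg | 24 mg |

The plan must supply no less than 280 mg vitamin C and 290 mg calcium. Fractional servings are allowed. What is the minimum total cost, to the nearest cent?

$2.70

This is a tiny linear program; its minimum lies at a vertex of the feasible set. List the vertices and price them.
sweet potato only: max(280/24, 290/33) = 11.67 servings → $7.00.
kale only: max(280/90, 290/123) = 3.111 servings → $2.80.
strawberries only: max(280/91, 290/24) = 12.08 servings → $9.67.
sweet potato + kale: intersection lies outside the first quadrant.
sweet potato + strawberries with both tight: 8.105 servings and 0.9394 servings → $5.61.
kale + strawberries with both tight: 2.178 servings and 0.9233 servings → $2.70.
So the least-cost plan costs $2.70.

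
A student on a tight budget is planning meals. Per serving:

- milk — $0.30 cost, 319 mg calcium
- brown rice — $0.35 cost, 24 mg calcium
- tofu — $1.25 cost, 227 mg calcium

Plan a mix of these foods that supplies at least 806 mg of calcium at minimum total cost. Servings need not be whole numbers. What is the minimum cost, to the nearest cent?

$0.76

Cost per mg of calcium: milk $0.0009, tofu $0.0055, brown rice $0.0146.
With no serving limits, use only milk: 806 mg / 319 mg = 2.527 servings × $0.30 = $0.76.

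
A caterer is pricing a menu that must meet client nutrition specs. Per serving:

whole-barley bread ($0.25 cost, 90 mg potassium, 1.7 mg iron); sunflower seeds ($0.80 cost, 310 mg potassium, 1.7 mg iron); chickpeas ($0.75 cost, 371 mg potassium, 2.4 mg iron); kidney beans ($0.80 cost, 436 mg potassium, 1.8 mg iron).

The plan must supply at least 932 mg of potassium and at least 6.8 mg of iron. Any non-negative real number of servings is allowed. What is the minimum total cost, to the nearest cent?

$1.90

Compare the cost at each extreme point of the feasible region.
whole-barley bread only: max(932/90, 6.8/1.7) = 10.36 servings → $2.59.
sunflower seeds only: max(932/310, 6.8/1.7) = 4 servings → $3.20.
chickpeas only: max(932/371, 6.8/2.4) = 2.833 servings → $2.12.
kidney beans only: max(932/436, 6.8/1.8) = 3.778 servings → $3.02.
whole-barley bread + sunflower seeds with both tight: 1.4 servings and 2.6 servings → $2.43.
whole-barley bread + chickpeas with both tight: 0.6897 servings and 2.345 servings → $1.93.
whole-barley bread + kidney beans with both tight: 2.222 servings and 1.679 servings → $1.90.
sunflower seeds + chickpeas with both targets exact would need a negative amount; discard.
sunflower seeds + kidney beans: intersection lies outside the first quadrant.
chickpeas + kidney beans: intersection lies outside the first quadrant.
Cheapest feasible corner: $1.90.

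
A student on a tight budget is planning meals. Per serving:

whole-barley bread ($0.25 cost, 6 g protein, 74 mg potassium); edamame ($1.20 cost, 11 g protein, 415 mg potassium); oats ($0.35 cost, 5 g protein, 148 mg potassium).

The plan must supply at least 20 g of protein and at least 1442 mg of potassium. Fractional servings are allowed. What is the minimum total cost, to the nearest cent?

At the optimum either one food covers both requirements or two foods hit both targets exactly; no other combination can be cheaper.
whole-barley bread only: max(20/6, 1442/74) = 19.49 servings → $4.87.
edamame only: max(20/11, 1442/415) = 3.475 servings → $4.17.
oats only: max(20/5, 1442/148) = 9.743 servings → $3.41.
whole-barley bread + edamame: intersection lies outside the first quadrant.
whole-barley bread + oats: the both-tight solution has a negative serving — not a feasible corner.
edamame + oats with both targets exact would need a negative amount; discard.
The minimum over all feasible corners is $3.41.

$3.41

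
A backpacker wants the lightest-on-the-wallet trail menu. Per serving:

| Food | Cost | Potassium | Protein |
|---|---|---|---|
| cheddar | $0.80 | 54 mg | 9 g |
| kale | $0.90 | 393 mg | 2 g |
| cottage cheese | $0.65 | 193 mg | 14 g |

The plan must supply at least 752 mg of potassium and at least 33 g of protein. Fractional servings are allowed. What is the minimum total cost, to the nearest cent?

An LP optimum is at a vertex; with two nutrient constraints at most two foods are used. Check each candidate.
cheddar only: max(752/54, 33/9) = 13.93 servings → $11.14.
kale only: max(752/393, 33/2) = 16.5 servings → $14.85.
cottage cheese only: max(752/193, 33/14) = 3.896 servings → $2.53.
cheddar + kale with both tight: 3.344 servings and 1.454 servings → $3.98.
cheddar + cottage cheese: the both-tight solution has a negative serving — not a feasible corner.
kale + cottage cheese with both tight: 0.8129 servings and 2.241 servings → $2.19.
The minimum over all feasible corners is $2.19.

$2.19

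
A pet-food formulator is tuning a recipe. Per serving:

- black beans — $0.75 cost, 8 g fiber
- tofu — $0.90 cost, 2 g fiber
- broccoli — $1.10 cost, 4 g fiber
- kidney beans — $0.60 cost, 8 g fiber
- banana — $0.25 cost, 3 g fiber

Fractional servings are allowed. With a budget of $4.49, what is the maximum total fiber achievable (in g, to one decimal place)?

59.9 g

Fiber per dollar: kidney beans 13.33, banana 12, black beans 10.67, broccoli 3.636, tofu 2.222.
With no serving limits, spend the whole cost allowance on kidney beans: $4.49 / $0.60 × 8 g = 59.9 g.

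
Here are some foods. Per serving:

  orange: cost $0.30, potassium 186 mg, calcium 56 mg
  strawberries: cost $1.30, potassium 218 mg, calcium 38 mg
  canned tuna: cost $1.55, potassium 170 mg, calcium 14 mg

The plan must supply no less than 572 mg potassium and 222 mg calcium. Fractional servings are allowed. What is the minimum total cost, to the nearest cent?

$1.19

Two binding constraints pin down two serving amounts, so the optimal mix uses at most two foods. The candidates are each food alone (scaled to the tighter of potassium/calcium) and each pair with both constraints tight.
orange only: max(572/186, 222/56) = 3.964 servings → $1.19.
strawberries only: max(572/218, 222/38) = 5.842 servings → $7.59.
canned tuna only: max(572/170, 222/14) = 15.86 servings → $24.58.
orange + strawberries: intersection lies outside the first quadrant.
orange + canned tuna with both targets exact would need a negative amount; discard.
strawberries + canned tuna with both targets exact would need a negative amount; discard.
Cheapest feasible corner: $1.19.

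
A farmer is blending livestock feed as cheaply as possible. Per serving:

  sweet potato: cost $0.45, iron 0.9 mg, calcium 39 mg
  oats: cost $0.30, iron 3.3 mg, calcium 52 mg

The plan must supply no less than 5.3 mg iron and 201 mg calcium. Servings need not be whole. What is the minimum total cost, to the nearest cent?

Compare the cost at each extreme point of the feasible region.
sweet potato only: max(5.3/0.9, 201/39) = 5.889 servings → $2.65.
oats only: max(5.3/3.3, 201/52) = 3.865 servings → $1.16.
sweet potato + oats with both tight: 4.734 servings and 0.315 servings → $2.22.
The minimum over all feasible corners is $1.16.

$1.16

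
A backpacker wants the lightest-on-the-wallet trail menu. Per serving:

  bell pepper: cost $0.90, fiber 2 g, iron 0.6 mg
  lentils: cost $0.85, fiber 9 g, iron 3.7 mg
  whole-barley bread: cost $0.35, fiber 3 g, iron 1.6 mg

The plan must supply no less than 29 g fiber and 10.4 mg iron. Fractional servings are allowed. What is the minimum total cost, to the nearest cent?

$2.74

An LP optimum is at a vertex; with two nutrient constraints at most two foods are used. Check each candidate.
bell pepper only: max(29/2, 10.4/0.6) = 17.33 servings → $15.60.
lentils only: max(29/9, 10.4/3.7) = 3.222 servings → $2.74.
whole-barley bread only: max(29/3, 10.4/1.6) = 9.667 servings → $3.38.
bell pepper + lentils with both tight: 6.85 servings and 1.7 servings → $7.61.
bell pepper + whole-barley bread with both tight: 10.86 servings and 2.429 servings → $10.62.
lentils + whole-barley bread: the both-tight solution has a negative serving — not a feasible corner.
The minimum over all feasible corners is $2.74.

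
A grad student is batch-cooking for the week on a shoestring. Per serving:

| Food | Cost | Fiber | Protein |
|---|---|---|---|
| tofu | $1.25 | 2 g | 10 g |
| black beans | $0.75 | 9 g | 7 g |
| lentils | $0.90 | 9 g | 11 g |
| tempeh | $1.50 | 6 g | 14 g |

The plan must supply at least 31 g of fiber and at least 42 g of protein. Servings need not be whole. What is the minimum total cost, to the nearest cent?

An LP optimum is at a vertex; with two nutrient constraints at most two foods are used. Check each candidate.
tofu only: max(31/2, 42/10) = 15.5 servings → $19.38.
black beans only: max(31/9, 42/7) = 6 servings → $4.50.
lentils only: max(31/9, 42/11) = 3.818 servings → $3.44.
tempeh only: max(31/6, 42/14) = 5.167 servings → $7.75.
tofu + black beans with both tight: 2.118 servings and 2.974 servings → $4.88.
tofu + lentils with both tight: 0.5441 servings and 3.324 servings → $3.67.
tofu + tempeh: the both-tight solution has a negative serving — not a feasible corner.
black beans + lentils: intersection lies outside the first quadrant.
black beans + tempeh with both tight: 2.167 servings and 1.917 servings → $4.50.
lentils + tempeh with both tight: 3.033 servings and 0.6167 servings → $3.65.
So the least-cost plan costs $3.44.

$3.44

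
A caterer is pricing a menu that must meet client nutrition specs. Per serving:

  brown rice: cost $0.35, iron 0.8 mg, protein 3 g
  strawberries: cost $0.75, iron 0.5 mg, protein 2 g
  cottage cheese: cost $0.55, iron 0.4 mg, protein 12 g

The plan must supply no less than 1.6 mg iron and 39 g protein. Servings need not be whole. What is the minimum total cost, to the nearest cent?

At the optimum either one food covers both requirements or two foods hit both targets exactly; no other combination can be cheaper.
brown rice only: max(1.6/0.8, 39/3) = 13 servings → $4.55.
strawberries only: max(1.6/0.5, 39/2) = 19.5 servings → $14.62.
cottage cheese only: max(1.6/0.4, 39/12) = 4 servings → $2.20.
brown rice + strawberries with both targets exact would need a negative amount; discard.
brown rice + cottage cheese with both tight: 0.4286 servings and 3.143 servings → $1.88.
strawberries + cottage cheese with both tight: 0.6923 servings and 3.135 servings → $2.24.
The minimum over all feasible corners is $1.88.

$1.88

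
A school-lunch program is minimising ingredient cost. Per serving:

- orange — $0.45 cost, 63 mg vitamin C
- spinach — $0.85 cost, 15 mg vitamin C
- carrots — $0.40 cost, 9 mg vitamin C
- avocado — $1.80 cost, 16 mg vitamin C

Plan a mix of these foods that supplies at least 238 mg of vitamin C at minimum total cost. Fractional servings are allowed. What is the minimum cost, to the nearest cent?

Cost per mg of vitamin C: orange $0.0071, carrots $0.0444, spinach $0.0567, avocado $0.1125.
With no serving limits, use only orange: 238 mg / 63 mg = 3.778 servings × $0.45 = $1.70.

$1.70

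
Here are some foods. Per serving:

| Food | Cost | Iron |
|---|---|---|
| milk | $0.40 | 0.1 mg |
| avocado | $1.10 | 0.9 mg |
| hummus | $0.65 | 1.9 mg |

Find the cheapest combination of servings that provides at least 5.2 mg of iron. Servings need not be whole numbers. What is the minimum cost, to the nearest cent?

Cost per mg of iron: hummus $0.3421, avocado $1.2222, milk $4.0000.
With no serving limits, use only hummus: 5.2 mg / 1.9 mg = 2.737 servings × $0.65 = $1.78.

$1.78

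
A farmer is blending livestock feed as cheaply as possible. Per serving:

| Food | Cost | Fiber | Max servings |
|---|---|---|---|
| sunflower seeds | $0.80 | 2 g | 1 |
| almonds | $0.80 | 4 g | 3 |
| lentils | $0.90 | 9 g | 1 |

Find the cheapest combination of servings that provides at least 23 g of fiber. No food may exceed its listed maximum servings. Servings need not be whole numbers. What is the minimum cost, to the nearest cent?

$4.10

Cost per g of fiber: lentils $0.1000, almonds $0.2000, sunflower seeds $0.4000.
Take 1 serving of lentils: +9.0 g fiber for $0.90 (total $0.90, still need 14.0 g).
Take 3 servings of almonds: +12.0 g fiber for $2.40 (total $3.30, still need 2.0 g).
Take 1 serving of sunflower seeds: +2.0 g fiber for $0.80 (total $4.10, still need 0.0 g).
Filling from the cheapest source first is optimal under one linear minimum: $4.10.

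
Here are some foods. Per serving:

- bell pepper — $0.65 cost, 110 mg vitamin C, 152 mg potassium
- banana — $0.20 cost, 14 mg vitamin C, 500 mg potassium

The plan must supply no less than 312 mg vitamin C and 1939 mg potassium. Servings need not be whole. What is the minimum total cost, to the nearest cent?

$2.21

bell pepper only: max(312/110, 1939/152) = 12.76 servings → $8.29.
banana only: max(312/14, 1939/500) = 22.29 servings → $4.46.
bell pepper + banana with both tight: 2.437 servings and 3.137 servings → $2.21.
So the least-cost plan costs $2.21.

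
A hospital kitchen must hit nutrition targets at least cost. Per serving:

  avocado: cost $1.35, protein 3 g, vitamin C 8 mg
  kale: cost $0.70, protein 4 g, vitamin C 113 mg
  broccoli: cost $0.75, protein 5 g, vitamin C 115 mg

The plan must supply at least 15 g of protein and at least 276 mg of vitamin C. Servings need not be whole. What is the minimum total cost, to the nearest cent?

Check every corner: each single food scaled to meet both minima, and each pair solved so both constraints bind.
avocado only: max(15/3, 276/8) = 34.5 servings → $46.58.
kale only: max(15/4, 276/113) = 3.75 servings → $2.62.
broccoli only: max(15/5, 276/115) = 3 servings → $2.25.
avocado + kale with both tight: 1.925 servings and 2.306 servings → $4.21.
avocado + broccoli with both tight: 1.131 servings and 2.321 servings → $3.27.
kale + broccoli with both targets exact would need a negative amount; discard.
So the least-cost plan costs $2.25.

$2.25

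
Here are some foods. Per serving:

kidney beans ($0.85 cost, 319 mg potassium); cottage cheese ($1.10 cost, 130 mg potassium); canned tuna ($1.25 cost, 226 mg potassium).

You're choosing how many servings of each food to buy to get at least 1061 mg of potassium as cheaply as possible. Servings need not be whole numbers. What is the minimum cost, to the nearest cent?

Cost per mg of potassium: kidney beans $0.0027, canned tuna $0.0055, cottage cheese $0.0085.
With no serving limits, use only kidney beans: 1061 mg / 319 mg = 3.326 servings × $0.85 = $2.83.

$2.83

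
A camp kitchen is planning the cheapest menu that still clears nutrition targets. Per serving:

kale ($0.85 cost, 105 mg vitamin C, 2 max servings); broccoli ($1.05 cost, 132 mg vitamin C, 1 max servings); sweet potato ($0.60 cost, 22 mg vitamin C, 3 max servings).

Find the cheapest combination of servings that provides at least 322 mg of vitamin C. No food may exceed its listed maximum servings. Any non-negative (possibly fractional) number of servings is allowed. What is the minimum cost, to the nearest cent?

Cost per mg of vitamin C: broccoli $0.0080, kale $0.0081, sweet potato $0.0273.
Take 1 serving of broccoli: +132.0 mg vitamin C for $1.05 (total $1.05, still need 190.0 mg).
Take 1.81 servings of kale: +190.0 mg vitamin C for $1.54 (total $2.59, still need 0.0 mg).
Greedy by cheapest-per-mg is optimal for a single linear constraint, so the minimum cost is $2.59.

$2.59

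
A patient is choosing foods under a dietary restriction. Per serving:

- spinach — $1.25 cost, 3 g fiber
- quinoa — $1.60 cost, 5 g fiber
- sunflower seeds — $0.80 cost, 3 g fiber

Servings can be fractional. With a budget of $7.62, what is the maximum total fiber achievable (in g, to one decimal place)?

Fiber per dollar: sunflower seeds 3.75, quinoa 3.125, spinach 2.4.
With no serving limits, spend the whole cost allowance on sunflower seeds: $7.62 / $0.80 × 3 g = 28.6 g.

28.6 g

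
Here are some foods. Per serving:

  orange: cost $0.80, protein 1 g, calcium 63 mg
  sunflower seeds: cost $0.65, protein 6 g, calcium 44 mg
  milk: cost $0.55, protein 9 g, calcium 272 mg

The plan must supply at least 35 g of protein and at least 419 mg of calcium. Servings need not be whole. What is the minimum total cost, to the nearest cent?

orange only: max(35/1, 419/63) = 35 servings → $28.00.
sunflower seeds only: max(35/6, 419/44) = 9.523 servings → $6.19.
milk only: max(35/9, 419/272) = 3.889 servings → $2.14.
orange + sunflower seeds with both tight: 2.916 servings and 5.347 servings → $5.81.
orange + milk: intersection lies outside the first quadrant.
sunflower seeds + milk with both tight: 4.651 servings and 0.788 servings → $3.46.
Cheapest feasible corner: $2.14.

$2.14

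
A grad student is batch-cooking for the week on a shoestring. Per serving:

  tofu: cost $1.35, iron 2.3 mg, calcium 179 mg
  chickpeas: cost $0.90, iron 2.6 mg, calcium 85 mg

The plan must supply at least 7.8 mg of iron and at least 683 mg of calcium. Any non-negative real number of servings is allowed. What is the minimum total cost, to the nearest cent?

$5.15

With two linear requirements the optimum uses one or two foods; enumerate the corners.
tofu only: max(7.8/2.3, 683/179) = 3.816 servings → $5.15.
chickpeas only: max(7.8/2.6, 683/85) = 8.035 servings → $7.23.
tofu + chickpeas: intersection lies outside the first quadrant.
So the least-cost plan costs $5.15.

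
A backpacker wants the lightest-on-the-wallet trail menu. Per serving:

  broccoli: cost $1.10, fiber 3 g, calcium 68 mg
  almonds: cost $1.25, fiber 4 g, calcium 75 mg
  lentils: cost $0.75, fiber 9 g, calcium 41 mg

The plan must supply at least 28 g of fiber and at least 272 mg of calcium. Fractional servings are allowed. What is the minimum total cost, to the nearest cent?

$4.59

With two linear requirements the optimum uses one or two foods; enumerate the corners.
broccoli only: max(28/3, 272/68) = 9.333 servings → $10.27.
almonds only: max(28/4, 272/75) = 7 servings → $8.75.
lentils only: max(28/9, 272/41) = 6.634 servings → $4.98.
broccoli + almonds: intersection lies outside the first quadrant.
broccoli + lentils with both tight: 2.658 servings and 2.225 servings → $4.59.
almonds + lentils with both tight: 2.544 servings and 1.98 servings → $4.67.
The minimum over all feasible corners is $4.59.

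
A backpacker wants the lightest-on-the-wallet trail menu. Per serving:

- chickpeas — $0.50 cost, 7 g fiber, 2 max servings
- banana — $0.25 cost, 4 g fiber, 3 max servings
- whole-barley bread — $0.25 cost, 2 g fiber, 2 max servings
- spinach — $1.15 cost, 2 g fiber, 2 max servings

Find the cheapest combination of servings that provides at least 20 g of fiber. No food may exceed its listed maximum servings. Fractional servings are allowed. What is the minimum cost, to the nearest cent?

Cost per g of fiber: banana $0.0625, chickpeas $0.0714, whole-barley bread $0.1250, spinach $0.5750.
Take 3 servings of banana: +12.0 g fiber for $0.75 (total $0.75, still need 8.0 g).
Take 1.143 servings of chickpeas: +8.0 g fiber for $0.57 (total $1.32, still need 0.0 g).
Filling from the cheapest source first is optimal under one linear minimum: $1.32.

$1.32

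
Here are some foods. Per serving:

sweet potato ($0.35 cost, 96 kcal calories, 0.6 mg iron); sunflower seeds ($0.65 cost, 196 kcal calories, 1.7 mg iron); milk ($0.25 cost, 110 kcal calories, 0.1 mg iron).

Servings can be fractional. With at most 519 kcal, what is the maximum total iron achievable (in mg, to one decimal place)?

Iron per kcal: sunflower seeds 0.008673, sweet potato 0.00625, milk 0.0009091.
With no serving limits, spend the whole calories allowance on sunflower seeds: 519 kcal / 196 kcal × 1.7 mg = 4.5 mg.

4.5 mg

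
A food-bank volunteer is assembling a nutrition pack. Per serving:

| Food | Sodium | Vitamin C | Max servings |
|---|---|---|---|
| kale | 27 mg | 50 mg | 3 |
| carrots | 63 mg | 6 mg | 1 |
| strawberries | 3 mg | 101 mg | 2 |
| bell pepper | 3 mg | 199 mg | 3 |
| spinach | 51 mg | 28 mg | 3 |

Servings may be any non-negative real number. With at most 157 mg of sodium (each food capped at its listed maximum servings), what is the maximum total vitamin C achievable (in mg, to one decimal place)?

Vitamin C per mg sodium: bell pepper 66.33, strawberries 33.67, kale 1.852, spinach 0.549, carrots 0.09524.
Take 3 servings of bell pepper: uses 9 mg sodium, +597.0 mg vitamin C (running total 597.0 mg).
Take 2 servings of strawberries: uses 6 mg sodium, +202.0 mg vitamin C (running total 799.0 mg).
Take 3 servings of kale: uses 81 mg sodium, +150.0 mg vitamin C (running total 949.0 mg).
Take 1.196 servings of spinach: uses 61 mg sodium, +33.5 mg vitamin C (running total 982.5 mg).
Filling greedily by vitamin C-per-mg sodium is optimal for one linear limit, giving 982.5 mg.

982.5 mg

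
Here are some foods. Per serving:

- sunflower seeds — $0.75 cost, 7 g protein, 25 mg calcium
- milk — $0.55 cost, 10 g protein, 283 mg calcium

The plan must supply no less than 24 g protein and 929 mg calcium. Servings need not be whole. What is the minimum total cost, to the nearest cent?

The cheapest plan sits at a corner of the feasible region — with two constraints it uses at most two foods.
sunflower seeds only: max(24/7, 929/25) = 37.16 servings → $27.87.
milk only: max(24/10, 929/283) = 3.283 servings → $1.81.
sunflower seeds + milk: intersection lies outside the first quadrant.
The minimum over all feasible corners is $1.81.

$1.81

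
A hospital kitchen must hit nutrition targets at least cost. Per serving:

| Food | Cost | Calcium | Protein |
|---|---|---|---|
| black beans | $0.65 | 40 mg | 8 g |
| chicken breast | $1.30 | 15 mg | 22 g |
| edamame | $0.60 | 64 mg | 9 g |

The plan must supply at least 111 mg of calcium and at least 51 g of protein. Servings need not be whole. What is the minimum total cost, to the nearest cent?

$3.10

The cheapest plan sits at a corner of the feasible region — with two constraints it uses at most two foods.
black beans only: max(111/40, 51/8) = 6.375 servings → $4.14.
chicken breast only: max(111/15, 51/22) = 7.4 servings → $9.62.
edamame only: max(111/64, 51/9) = 5.667 servings → $3.40.
black beans + chicken breast with both tight: 2.207 servings and 1.516 servings → $3.40.
black beans + edamame with both targets exact would need a negative amount; discard.
chicken breast + edamame with both tight: 1.779 servings and 1.317 servings → $3.10.
The minimum over all feasible corners is $3.10.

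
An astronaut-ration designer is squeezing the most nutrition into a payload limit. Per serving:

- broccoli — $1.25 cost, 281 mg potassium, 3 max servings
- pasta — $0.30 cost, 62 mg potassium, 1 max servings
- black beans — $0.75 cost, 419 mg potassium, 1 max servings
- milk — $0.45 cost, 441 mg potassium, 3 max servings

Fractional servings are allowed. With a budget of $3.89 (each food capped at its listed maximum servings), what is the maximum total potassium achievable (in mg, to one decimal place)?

Potassium per dollar: milk 980, black beans 558.7, broccoli 224.8, pasta 206.7.
Take 3 servings of milk: spends $1.35, +1323.0 mg potassium (running total 1323.0 mg).
Take 1 serving of black beans: spends $0.75, +419.0 mg potassium (running total 1742.0 mg).
Take 1.432 servings of broccoli: spends $1.79, +402.4 mg potassium (running total 2144.4 mg).
Greedy by best ratio exhausts the cost allowance optimally: 2144.4 mg.

2144.4 mg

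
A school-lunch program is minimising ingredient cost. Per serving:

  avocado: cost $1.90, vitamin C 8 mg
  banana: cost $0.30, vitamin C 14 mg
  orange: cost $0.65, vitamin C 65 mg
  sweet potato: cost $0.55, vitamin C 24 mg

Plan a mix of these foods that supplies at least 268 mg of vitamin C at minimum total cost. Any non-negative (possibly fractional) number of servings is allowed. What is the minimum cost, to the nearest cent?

Cost per mg of vitamin C: orange $0.0100, banana $0.0214, sweet potato $0.0229, avocado $0.2375.
With no serving limits, use only orange: 268 mg / 65 mg = 4.123 servings × $0.65 = $2.68.

$2.68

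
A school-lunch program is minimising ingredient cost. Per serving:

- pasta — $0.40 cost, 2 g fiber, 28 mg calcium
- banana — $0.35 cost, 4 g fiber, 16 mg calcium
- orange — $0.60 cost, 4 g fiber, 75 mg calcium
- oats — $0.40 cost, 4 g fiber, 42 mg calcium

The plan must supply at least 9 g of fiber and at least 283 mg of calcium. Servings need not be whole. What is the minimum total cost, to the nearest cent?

$2.26

This is a tiny linear program; its minimum lies at a vertex of the feasible set. List the vertices and price them.
pasta only: max(9/2, 283/28) = 10.11 servings → $4.04.
banana only: max(9/4, 283/16) = 17.69 servings → $6.19.
orange only: max(9/4, 283/75) = 3.773 servings → $2.26.
oats only: max(9/4, 283/42) = 6.738 servings → $2.70.
pasta + banana with both targets exact would need a negative amount; discard.
pasta + orange: intersection lies outside the first quadrant.
pasta + oats: intersection lies outside the first quadrant.
banana + orange: the both-tight solution has a negative serving — not a feasible corner.
banana + oats: the both-tight solution has a negative serving — not a feasible corner.
orange + oats: the both-tight solution has a negative serving — not a feasible corner.
Cheapest feasible corner: $2.26.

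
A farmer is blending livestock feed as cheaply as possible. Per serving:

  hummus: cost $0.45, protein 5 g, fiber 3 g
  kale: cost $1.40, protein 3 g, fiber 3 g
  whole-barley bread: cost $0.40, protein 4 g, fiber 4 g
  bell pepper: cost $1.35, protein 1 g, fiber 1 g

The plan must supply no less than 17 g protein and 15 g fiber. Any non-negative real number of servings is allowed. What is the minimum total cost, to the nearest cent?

For a min-cost LP with two ≥-constraints, a basic feasible solution has at most two positive variables.
hummus only: max(17/5, 15/3) = 5 servings → $2.25.
kale only: max(17/3, 15/3) = 5.667 servings → $7.93.
whole-barley bread only: max(17/4, 15/4) = 4.25 servings → $1.70.
bell pepper only: max(17/1, 15/1) = 17 servings → $22.95.
hummus + kale with both tight: 1 serving and 4 servings → $6.05.
hummus + whole-barley bread with both tight: 1 serving and 3 servings → $1.65.
hummus + bell pepper with both tight: 1 serving and 12 servings → $16.65.
kale + whole-barley bread (both tight): parallel constraints — no distinct corner.
kale + bell pepper (both tight): parallel constraints — no distinct corner.
whole-barley bread + bell pepper (both tight): parallel constraints — no distinct corner.
So the least-cost plan costs $1.65.

$1.65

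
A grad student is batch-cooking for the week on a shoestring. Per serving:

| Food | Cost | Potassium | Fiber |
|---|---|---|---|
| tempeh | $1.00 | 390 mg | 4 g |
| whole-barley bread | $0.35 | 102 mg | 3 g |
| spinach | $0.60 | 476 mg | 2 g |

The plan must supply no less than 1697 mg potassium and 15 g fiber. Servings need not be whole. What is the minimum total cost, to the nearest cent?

With two linear requirements the optimum uses one or two foods; enumerate the corners.
tempeh only: max(1697/390, 15/4) = 4.351 servings → $4.35.
whole-barley bread only: max(1697/102, 15/3) = 16.64 servings → $5.82.
spinach only: max(1697/476, 15/2) = 7.5 servings → $4.50.
tempeh + whole-barley bread with both targets exact would need a negative amount; discard.
tempeh + spinach with both tight: 3.333 servings and 0.8345 servings → $3.83.
whole-barley bread + spinach with both tight: 3.06 servings and 2.909 servings → $2.82.
Cheapest feasible corner: $2.82.

$2.82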